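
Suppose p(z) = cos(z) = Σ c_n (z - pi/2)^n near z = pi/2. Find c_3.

[(z - pi/2)^0] = 0;  [(z - pi/2)^1] = -1;  [(z - pi/2)^2] = 0;  [(z - pi/2)^3] = 1/6.

1/6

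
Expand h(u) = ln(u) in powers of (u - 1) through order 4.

-(u - 1)^4/4 + (u - 1)^3/3 - (u - 1)^2/2 + (u - 1)

Differentiate repeatedly and evaluate at the center.
h(1) = 0
h′(1) = 1
h′′(1) = -1
h′′′(1) = 2
h^(4)(1) = -6
Then c_k = h^(k)(1)/k! gives each Taylor coefficient.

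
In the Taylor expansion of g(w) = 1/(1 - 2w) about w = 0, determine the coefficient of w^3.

g(0) = 1
g′(0) = 2
g′′(0) = 8
g′′′(0) = 48

8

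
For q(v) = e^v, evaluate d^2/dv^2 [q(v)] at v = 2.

Differentiate repeatedly and evaluate at the center.
The coefficient of (v - 2)^2 in the expansion is e^(2)/2, so q′′(2) = 2! * (e^(2)/2) = e^(2).

e^(2)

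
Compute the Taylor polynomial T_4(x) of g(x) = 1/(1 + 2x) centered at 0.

16*x^4 - 8*x^3 + 4*x^2 - 2*x + 1

Compute the successive derivatives at the expansion point and divide by k!.
g(0) = 1
g′(0) = -2
g′′(0) = 8
g′′′(0) = -48
g^(4)(0) = 384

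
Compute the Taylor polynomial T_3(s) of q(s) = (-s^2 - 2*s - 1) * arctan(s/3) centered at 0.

Shift and add copies of the series according to the polynomial's terms.

-26*s^3/81 - 2*s^2/3 - s/3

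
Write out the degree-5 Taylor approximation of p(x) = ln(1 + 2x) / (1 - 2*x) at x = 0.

376*x^5/15 + 28*x^4/3 + 20*x^3/3 + 2*x^2 + 2*x

Expand 1/(denominator) as a geometric series and multiply by the numerator's series.
p(0) = 0
p′(0) = 2
p′′(0) = 4
p′′′(0) = 40
p^(4)(0) = 224
p^(5)(0) = 3008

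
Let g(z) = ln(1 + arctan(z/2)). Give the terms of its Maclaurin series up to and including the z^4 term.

Compose series: expand the inner function first, then feed it into the outer expansion.
[z^0] = 0;  [z^1] = 1/2;  [z^2] = -1/8;  [z^3] = 0;  [z^4] = 1/192.

z^4/192 - z^2/8 + z/2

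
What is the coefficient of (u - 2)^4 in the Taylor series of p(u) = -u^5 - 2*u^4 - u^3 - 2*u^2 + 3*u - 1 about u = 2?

-12

[(u - 2)^0] = -75;  [(u - 2)^1] = -161;  [(u - 2)^2] = -136;  [(u - 2)^3] = -57;  [(u - 2)^4] = -12.
So c_4 = p^(4)(2)/4! = -12.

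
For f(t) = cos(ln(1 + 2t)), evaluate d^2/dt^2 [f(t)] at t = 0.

-4

Compose series: expand the inner function first, then feed it into the outer expansion.
From the series, [t^2] f = -2; multiply by 2! = 2 to get -4.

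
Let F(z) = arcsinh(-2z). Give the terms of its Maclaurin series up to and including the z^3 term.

F(0) = 0
F′(0) = -2
F′′(0) = 0
F′′′(0) = 8
Dividing each by k! gives the coefficients c_0, ..., c_3.

4*z^3/3 - 2*z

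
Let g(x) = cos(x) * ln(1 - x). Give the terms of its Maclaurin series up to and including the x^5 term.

-3*x^5/40 + x^3/6 - x^2/2 - x

Write out both Maclaurin series and multiply, keeping only the needed powers.
[x^0] = 0;  [x^1] = -1;  [x^2] = -1/2;  [x^3] = 1/6;  [x^4] = 0;  [x^5] = -3/40.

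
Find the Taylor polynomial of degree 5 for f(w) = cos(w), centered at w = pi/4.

Use the known series and substitute for the argument.
f(pi/4) = sqrt(2)/2
f′(pi/4) = -sqrt(2)/2
f′′(pi/4) = -sqrt(2)/2
f′′′(pi/4) = sqrt(2)/2
f^(4)(pi/4) = sqrt(2)/2
f^(5)(pi/4) = -sqrt(2)/2

-sqrt(2)*(w - pi/4)^5/240 + sqrt(2)*(w - pi/4)^4/48 + sqrt(2)*(w - pi/4)^3/12 - sqrt(2)*(w - pi/4)^2/4 - sqrt(2)*(w - pi/4)/2 + sqrt(2)/2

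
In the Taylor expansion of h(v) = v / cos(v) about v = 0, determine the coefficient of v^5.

Invert the denominator's series and multiply.
So c_5 = h^(5)(0)/5! = 5/24.

5/24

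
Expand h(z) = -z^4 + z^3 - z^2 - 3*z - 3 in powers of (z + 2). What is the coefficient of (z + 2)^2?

-31

Differentiate repeatedly and evaluate at the center.
h(-2) = -25
h′(-2) = 45
h′′(-2) = -62
So c_2 = h′′(-2)/2! = -31.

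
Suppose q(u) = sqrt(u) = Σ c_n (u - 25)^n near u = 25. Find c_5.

7/500000000

Use the known series and substitute for the argument.
[(u - 25)^0] = 5;  [(u - 25)^1] = 1/10;  [(u - 25)^2] = -1/1000;  [(u - 25)^3] = 1/50000;  [(u - 25)^4] = -1/2000000;  [(u - 25)^5] = 7/500000000.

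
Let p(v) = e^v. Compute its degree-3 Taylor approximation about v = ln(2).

(v - ln(2))^3/3 + (v - ln(2))^2 + 2*(v - ln(2)) + 2

Use the known series and substitute for the argument.
p(ln(2)) = 2
p′(ln(2)) = 2
p′′(ln(2)) = 2
p′′′(ln(2)) = 2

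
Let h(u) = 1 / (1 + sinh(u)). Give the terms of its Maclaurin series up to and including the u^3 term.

-7*u^3/6 + u^2 - u + 1

Write 1/(1+u) = 1 - u + u^2 - u^3 + ... and substitute the series for u.
h(0) = 1
h′(0) = -1
h′′(0) = 2
h′′′(0) = -7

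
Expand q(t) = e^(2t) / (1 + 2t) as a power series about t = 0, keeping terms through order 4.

Take the Cauchy product of the two expansions.
q(0) = 1
q′(0) = 0
q′′(0) = 4
q′′′(0) = -16
q^(4)(0) = 144

6*t^4 - 8*t^3/3 + 2*t^2 + 1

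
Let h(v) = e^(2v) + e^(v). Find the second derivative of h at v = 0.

5

Combine the two series term by term.
The coefficient of v^2 in the expansion is 5/2, so h′′(0) = 2! * (5/2) = 5.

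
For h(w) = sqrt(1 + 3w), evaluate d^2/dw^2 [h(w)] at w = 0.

-9/4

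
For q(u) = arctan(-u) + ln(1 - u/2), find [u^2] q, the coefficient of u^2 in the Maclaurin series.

-1/8

Expand each term separately and add.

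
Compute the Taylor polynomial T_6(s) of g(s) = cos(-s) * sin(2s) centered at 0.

Take the Cauchy product of the two expansions.
g(0) = 0
g′(0) = 2
g′′(0) = 0
g′′′(0) = -14
g^(4)(0) = 0
g^(5)(0) = 122
g^(6)(0) = 0

61*s^5/60 - 7*s^3/3 + 2*s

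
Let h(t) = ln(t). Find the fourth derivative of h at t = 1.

-6

The coefficient of (t - 1)^4 in the expansion is -1/4, so h^(4)(1) = 4! * (-1/4) = -6.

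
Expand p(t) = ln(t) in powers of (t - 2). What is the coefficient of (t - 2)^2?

-1/8

[(t - 2)^0] = ln(2);  [(t - 2)^1] = 1/2;  [(t - 2)^2] = -1/8.
So c_2 = p′′(2)/2! = -1/8.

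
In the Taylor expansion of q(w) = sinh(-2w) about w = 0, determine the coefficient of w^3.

q(0) = 0
q′(0) = -2
q′′(0) = 0
q′′′(0) = -8
Dividing each by k! gives the coefficients c_0, ..., c_3.

-4/3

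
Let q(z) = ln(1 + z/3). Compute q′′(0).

Use the known series and substitute for the argument.
The coefficient of z^2 in the expansion is -1/18, so q′′(0) = 2! * (-1/18) = -1/9.

-1/9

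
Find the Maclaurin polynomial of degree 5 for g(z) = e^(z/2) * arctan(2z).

1943*z^5/320 - 31*z^4/24 - 29*z^3/12 + z^2 + 2*z

Expand each factor separately, then convolve coefficients.
g(0) = 0
g′(0) = 2
g′′(0) = 2
g′′′(0) = -29/2
g^(4)(0) = -31
g^(5)(0) = 5829/8
Then c_k = g^(k)(0)/k! gives each Taylor coefficient.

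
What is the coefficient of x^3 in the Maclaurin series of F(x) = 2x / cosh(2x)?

Divide the numerator series by the denominator series (power-series long division).
So c_3 = F′′′(0)/3! = -4.

-4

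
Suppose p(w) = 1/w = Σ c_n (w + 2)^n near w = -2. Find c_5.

-1/64

p(-2) = -1/2
p′(-2) = -1/4
p′′(-2) = -1/4
p′′′(-2) = -3/8
p^(4)(-2) = -3/4
p^(5)(-2) = -15/8
Then c_k = p^(k)(-2)/k! gives each Taylor coefficient.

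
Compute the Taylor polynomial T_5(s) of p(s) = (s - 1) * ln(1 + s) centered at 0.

-9*s^5/20 + 7*s^4/12 - 5*s^3/6 + 3*s^2/2 - s

Distribute the polynomial across the series and collect like powers.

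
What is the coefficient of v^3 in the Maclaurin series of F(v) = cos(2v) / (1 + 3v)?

Expand each factor separately, then convolve coefficients.
So c_3 = F′′′(0)/3! = -21.

-21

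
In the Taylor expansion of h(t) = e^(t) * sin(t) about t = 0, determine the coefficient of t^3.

Expand each factor separately, then convolve coefficients.
[t^0] = 0;  [t^1] = 1;  [t^2] = 1;  [t^3] = 1/3.

1/3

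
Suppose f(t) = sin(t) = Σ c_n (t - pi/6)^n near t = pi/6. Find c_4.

1/48

Compute the successive derivatives at the expansion point and divide by k!.
[(t - pi/6)^0] = 1/2;  [(t - pi/6)^1] = sqrt(3)/2;  [(t - pi/6)^2] = -1/4;  [(t - pi/6)^3] = -sqrt(3)/12;  [(t - pi/6)^4] = 1/48.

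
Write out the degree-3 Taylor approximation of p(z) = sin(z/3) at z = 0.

p(0) = 0
p′(0) = 1/3
p′′(0) = 0
p′′′(0) = -1/27
Dividing each by k! gives the coefficients c_0, ..., c_3.

-z^3/162 + z/3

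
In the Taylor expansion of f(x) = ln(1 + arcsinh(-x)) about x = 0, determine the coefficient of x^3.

-1/6

Plug the Maclaurin series of the inner function into that of the outer and collect terms.
f(0) = 0
f′(0) = -1
f′′(0) = -1
f′′′(0) = -1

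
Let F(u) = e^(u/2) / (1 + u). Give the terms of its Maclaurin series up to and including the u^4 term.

Multiply the two series term by term and collect like powers.
[u^0] = 1;  [u^1] = -1/2;  [u^2] = 5/8;  [u^3] = -29/48;  [u^4] = 233/384.

233*u^4/384 - 29*u^3/48 + 5*u^2/8 - u/2 + 1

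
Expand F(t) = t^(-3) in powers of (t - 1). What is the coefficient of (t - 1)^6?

28

Use the known series and substitute for the argument.
[(t - 1)^0] = 1;  [(t - 1)^1] = -3;  [(t - 1)^2] = 6;  [(t - 1)^3] = -10;  [(t - 1)^4] = 15;  [(t - 1)^5] = -21;  [(t - 1)^6] = 28.
So c_6 = F^(6)(1)/6! = 28.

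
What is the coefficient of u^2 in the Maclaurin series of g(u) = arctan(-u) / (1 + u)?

Take the Cauchy product of the two expansions.

1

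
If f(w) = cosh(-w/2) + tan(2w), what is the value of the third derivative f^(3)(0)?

16

Add the two expansions coefficient-wise.
From the series, [w^3] f = 8/3; multiply by 3! = 6 to get 16.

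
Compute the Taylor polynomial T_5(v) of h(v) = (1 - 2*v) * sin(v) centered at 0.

v^5/120 + v^4/3 - v^3/6 - 2*v^2 + v

Shift and add copies of the series according to the polynomial's terms.
h(0) = 0
h′(0) = 1
h′′(0) = -4
h′′′(0) = -1
h^(4)(0) = 8
h^(5)(0) = 1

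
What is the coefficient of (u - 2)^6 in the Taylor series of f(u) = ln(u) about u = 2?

-1/384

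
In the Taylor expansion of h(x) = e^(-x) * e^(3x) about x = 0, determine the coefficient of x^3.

Take the Cauchy product of the two expansions.
h(0) = 1
h′(0) = 2
h′′(0) = 4
h′′′(0) = 8
The Taylor polynomial is Σ h^(k)(0)/k! · x^k.

4/3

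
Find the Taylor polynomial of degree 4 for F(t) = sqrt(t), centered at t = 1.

Differentiate repeatedly and evaluate at the center.
[(t - 1)^0] = 1;  [(t - 1)^1] = 1/2;  [(t - 1)^2] = -1/8;  [(t - 1)^3] = 1/16;  [(t - 1)^4] = -5/128.

-5*(t - 1)^4/128 + (t - 1)^3/16 - (t - 1)^2/8 + (t - 1)/2 + 1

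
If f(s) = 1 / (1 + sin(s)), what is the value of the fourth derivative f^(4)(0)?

16

Expand as Σ (-1)^k u^k with u equal to the inner function's series.
From the series, [s^4] f = 2/3; multiply by 4! = 24 to get 16.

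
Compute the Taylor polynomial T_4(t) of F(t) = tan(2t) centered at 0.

F(0) = 0
F′(0) = 2
F′′(0) = 0
F′′′(0) = 16
F^(4)(0) = 0
Dividing each by k! gives the coefficients c_0, ..., c_4.

8*t^3/3 + 2*t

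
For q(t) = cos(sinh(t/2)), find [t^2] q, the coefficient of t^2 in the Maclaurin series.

Let u equal the inner series; expand the outer function in u and truncate.
[t^0] = 1;  [t^1] = 0;  [t^2] = -1/8.
So c_2 = q′′(0)/2! = -1/8.

-1/8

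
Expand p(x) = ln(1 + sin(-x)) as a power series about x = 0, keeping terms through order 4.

-x^4/12 - x^3/6 - x^2/2 - x

Plug the Maclaurin series of the inner function into that of the outer and collect terms.
[x^0] = 0;  [x^1] = -1;  [x^2] = -1/2;  [x^3] = -1/6;  [x^4] = -1/12.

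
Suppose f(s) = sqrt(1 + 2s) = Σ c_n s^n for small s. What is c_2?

-1/2

f(0) = 1
f′(0) = 1
f′′(0) = -1
So c_2 = f′′(0)/2! = -1/2.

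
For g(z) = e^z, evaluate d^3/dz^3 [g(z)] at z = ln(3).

3

The coefficient of (z - ln(3))^3 in the expansion is 1/2, so g′′′(ln(3)) = 3! * (1/2) = 3.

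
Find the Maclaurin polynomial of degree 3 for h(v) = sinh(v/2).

v^3/48 + v/2

Use the known series and substitute for the argument.
h(0) = 0
h′(0) = 1/2
h′′(0) = 0
h′′′(0) = 1/8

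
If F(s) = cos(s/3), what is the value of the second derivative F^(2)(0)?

The coefficient of s^2 in the expansion is -1/18, so F′′(0) = 2! * (-1/18) = -1/9.

-1/9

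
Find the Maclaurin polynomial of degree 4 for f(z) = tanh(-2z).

8*z^3/3 - 2*z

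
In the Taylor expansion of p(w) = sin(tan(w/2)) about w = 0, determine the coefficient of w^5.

-1/1280

Substitute the inner expansion into the outer series and collect powers.
p(0) = 0
p′(0) = 1/2
p′′(0) = 0
p′′′(0) = 1/8
p^(4)(0) = 0
p^(5)(0) = -3/32
The Taylor polynomial is Σ p^(k)(0)/k! · w^k.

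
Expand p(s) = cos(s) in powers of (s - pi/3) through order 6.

-(s - pi/3)^6/1440 - sqrt(3)*(s - pi/3)^5/240 + (s - pi/3)^4/48 + sqrt(3)*(s - pi/3)^3/12 - (s - pi/3)^2/4 - sqrt(3)*(s - pi/3)/2 + 1/2

Compute the successive derivatives at the expansion point and divide by k!.
p(pi/3) = 1/2
p′(pi/3) = -sqrt(3)/2
p′′(pi/3) = -1/2
p′′′(pi/3) = sqrt(3)/2
p^(4)(pi/3) = 1/2
p^(5)(pi/3) = -sqrt(3)/2
p^(6)(pi/3) = -1/2
Dividing each by k! gives the coefficients c_0, ..., c_6.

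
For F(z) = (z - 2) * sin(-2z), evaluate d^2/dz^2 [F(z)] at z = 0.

-4

Distribute the polynomial across the series and collect like powers.
The coefficient of z^2 in the expansion is -2, so F′′(0) = 2! * (-2) = -4.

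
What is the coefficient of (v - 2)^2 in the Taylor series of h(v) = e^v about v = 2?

Differentiate repeatedly and evaluate at the center.

e^(2)/2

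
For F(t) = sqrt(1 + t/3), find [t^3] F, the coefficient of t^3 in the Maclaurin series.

1/432

F(0) = 1
F′(0) = 1/6
F′′(0) = -1/36
F′′′(0) = 1/72
The Taylor polynomial is Σ F^(k)(0)/k! · t^k.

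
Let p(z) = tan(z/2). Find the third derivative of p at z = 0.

1/4

Use the known series and substitute for the argument.
The coefficient of z^3 in the expansion is 1/24, so p′′′(0) = 3! * (1/24) = 1/4.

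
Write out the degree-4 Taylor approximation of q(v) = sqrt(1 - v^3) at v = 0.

1 - v^3/2

Use the known series and substitute for the argument.
[v^0] = 1;  [v^1] = 0;  [v^2] = 0;  [v^3] = -1/2;  [v^4] = 0.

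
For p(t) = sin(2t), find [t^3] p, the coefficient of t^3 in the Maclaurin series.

Compute the successive derivatives at the expansion point and divide by k!.
p(0) = 0
p′(0) = 2
p′′(0) = 0
p′′′(0) = -8
The Taylor polynomial is Σ p^(k)(0)/k! · t^k.

-4/3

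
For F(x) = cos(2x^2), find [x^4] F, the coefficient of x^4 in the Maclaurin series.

Use the known series and substitute for the argument.
F(0) = 1
F′(0) = 0
F′′(0) = 0
F′′′(0) = 0
F^(4)(0) = -48

-2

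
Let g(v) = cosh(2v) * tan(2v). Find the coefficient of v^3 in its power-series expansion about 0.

20/3

Multiply the two series term by term and collect like powers.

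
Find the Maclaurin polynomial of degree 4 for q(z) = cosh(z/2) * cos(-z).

-7*z^4/384 - 3*z^2/8 + 1

Write out both Maclaurin series and multiply, keeping only the needed powers.
q(0) = 1
q′(0) = 0
q′′(0) = -3/4
q′′′(0) = 0
q^(4)(0) = -7/16
Dividing each by k! gives the coefficients c_0, ..., c_4.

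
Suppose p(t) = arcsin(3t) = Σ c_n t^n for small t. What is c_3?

9/2

p(0) = 0
p′(0) = 3
p′′(0) = 0
p′′′(0) = 27
So c_3 = p′′′(0)/3! = 9/2.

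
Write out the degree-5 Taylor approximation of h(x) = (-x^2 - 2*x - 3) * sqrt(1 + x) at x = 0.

Distribute the polynomial across the series and collect like powers.
h(0) = -3
h′(0) = -7/2
h′′(0) = -13/4
h′′′(0) = -21/8
h^(4)(0) = 45/16
h^(5)(0) = -255/32
The Taylor polynomial is Σ h^(k)(0)/k! · x^k.

-17*x^5/256 + 15*x^4/128 - 7*x^3/16 - 13*x^2/8 - 7*x/2 - 3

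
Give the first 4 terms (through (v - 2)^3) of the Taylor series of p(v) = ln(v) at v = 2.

(v - 2)^3/24 - (v - 2)^2/8 + (v - 2)/2 + ln(2)

[(v - 2)^0] = ln(2);  [(v - 2)^1] = 1/2;  [(v - 2)^2] = -1/8;  [(v - 2)^3] = 1/24.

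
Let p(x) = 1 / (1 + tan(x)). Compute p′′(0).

Write 1/(1+u) = 1 - u + u^2 - u^3 + ... and substitute the series for u.
From the series, [x^2] p = 1; multiply by 2! = 2 to get 2.

2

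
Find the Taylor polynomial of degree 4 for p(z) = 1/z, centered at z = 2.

(z - 2)^4/32 - (z - 2)^3/16 + (z - 2)^2/8 - (z - 2)/4 + 1/2

Differentiate repeatedly and evaluate at the center.
p(2) = 1/2
p′(2) = -1/4
p′′(2) = 1/4
p′′′(2) = -3/8
p^(4)(2) = 3/4
Dividing each by k! gives the coefficients c_0, ..., c_4.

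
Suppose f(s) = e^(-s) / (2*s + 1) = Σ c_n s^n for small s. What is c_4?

211/8

Expand 1/(denominator) as a geometric series and multiply by the numerator's series.
f(0) = 1
f′(0) = -3
f′′(0) = 13
f′′′(0) = -79
f^(4)(0) = 633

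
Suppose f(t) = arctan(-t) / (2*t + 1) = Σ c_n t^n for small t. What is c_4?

Expand 1/(denominator) as a geometric series and multiply by the numerator's series.
f(0) = 0
f′(0) = -1
f′′(0) = 4
f′′′(0) = -22
f^(4)(0) = 176
Then c_k = f^(k)(0)/k! gives each Taylor coefficient.

22/3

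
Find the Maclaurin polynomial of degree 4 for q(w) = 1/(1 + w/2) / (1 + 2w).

341*w^4/16 - 85*w^3/8 + 21*w^2/4 - 5*w/2 + 1

Take the Cauchy product of the two expansions.
[w^0] = 1;  [w^1] = -5/2;  [w^2] = 21/4;  [w^3] = -85/8;  [w^4] = 341/16.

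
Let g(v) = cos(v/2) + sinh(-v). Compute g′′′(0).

-1

Add the two expansions coefficient-wise.
The coefficient of v^3 in the expansion is -1/6, so g′′′(0) = 3! * (-1/6) = -1.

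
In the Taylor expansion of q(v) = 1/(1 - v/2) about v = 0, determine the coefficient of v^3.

1/8

[v^0] = 1;  [v^1] = 1/2;  [v^2] = 1/4;  [v^3] = 1/8.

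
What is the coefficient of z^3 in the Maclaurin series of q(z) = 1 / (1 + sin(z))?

-5/6

Use the geometric series for the reciprocal, then substitute.
So c_3 = q′′′(0)/3! = -5/6.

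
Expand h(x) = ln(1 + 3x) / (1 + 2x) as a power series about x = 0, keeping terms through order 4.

-321*x^4/4 + 30*x^3 - 21*x^2/2 + 3*x

Expand each factor separately, then convolve coefficients.
h(0) = 0
h′(0) = 3
h′′(0) = -21
h′′′(0) = 180
h^(4)(0) = -1926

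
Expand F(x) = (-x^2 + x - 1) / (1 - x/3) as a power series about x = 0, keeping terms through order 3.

Distribute the polynomial across the series and collect like powers.
F(0) = -1
F′(0) = 2/3
F′′(0) = -14/9
F′′′(0) = -14/9

-7*x^3/27 - 7*x^2/9 + 2*x/3 - 1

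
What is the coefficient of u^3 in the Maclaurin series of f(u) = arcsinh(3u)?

Compute the successive derivatives at the expansion point and divide by k!.
[u^0] = 0;  [u^1] = 3;  [u^2] = 0;  [u^3] = -9/2.
So c_3 = f′′′(0)/3! = -9/2.

-9/2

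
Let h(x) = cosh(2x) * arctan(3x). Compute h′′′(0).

-18

Multiply the two series term by term and collect like powers.
From the series, [x^3] h = -3; multiply by 3! = 6 to get -18.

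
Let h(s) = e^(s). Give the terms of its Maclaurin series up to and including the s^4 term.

h(0) = 1
h′(0) = 1
h′′(0) = 1
h′′′(0) = 1
h^(4)(0) = 1
Dividing each by k! gives the coefficients c_0, ..., c_4.

s^4/24 + s^3/6 + s^2/2 + s + 1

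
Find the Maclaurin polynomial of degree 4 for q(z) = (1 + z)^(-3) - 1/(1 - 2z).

-z^4 - 18*z^3 + 2*z^2 - 5*z

Add the two expansions coefficient-wise.
q(0) = 0
q′(0) = -5
q′′(0) = 4
q′′′(0) = -108
q^(4)(0) = -24
The Taylor polynomial is Σ q^(k)(0)/k! · z^k.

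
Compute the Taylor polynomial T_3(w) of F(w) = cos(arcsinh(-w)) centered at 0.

Plug the Maclaurin series of the inner function into that of the outer and collect terms.
[w^0] = 1;  [w^1] = 0;  [w^2] = -1/2;  [w^3] = 0.

1 - w^2/2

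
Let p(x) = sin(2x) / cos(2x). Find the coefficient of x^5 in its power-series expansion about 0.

Write the quotient as an unknown series and match coefficients against numerator = denominator · series.
So c_5 = p^(5)(0)/5! = 64/15.

64/15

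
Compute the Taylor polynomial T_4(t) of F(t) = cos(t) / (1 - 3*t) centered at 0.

1837*t^4/24 + 51*t^3/2 + 17*t^2/2 + 3*t + 1

Multiply the numerator's expansion by the denominator's geometric series.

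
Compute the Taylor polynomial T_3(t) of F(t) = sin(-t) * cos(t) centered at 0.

Write out both Maclaurin series and multiply, keeping only the needed powers.
F(0) = 0
F′(0) = -1
F′′(0) = 0
F′′′(0) = 4

2*t^3/3 - t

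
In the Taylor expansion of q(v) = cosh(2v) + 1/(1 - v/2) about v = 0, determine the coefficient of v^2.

9/4

Expand each term separately and add.
q(0) = 2
q′(0) = 1/2
q′′(0) = 9/2
So c_2 = q′′(0)/2! = 9/4.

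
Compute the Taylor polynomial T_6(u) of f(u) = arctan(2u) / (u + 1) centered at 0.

Multiply the numerator's expansion by the denominator's geometric series.
[u^0] = 0;  [u^1] = 2;  [u^2] = -2;  [u^3] = -2/3;  [u^4] = 2/3;  [u^5] = 86/15;  [u^6] = -86/15.

-86*u^6/15 + 86*u^5/15 + 2*u^4/3 - 2*u^3/3 - 2*u^2 + 2*u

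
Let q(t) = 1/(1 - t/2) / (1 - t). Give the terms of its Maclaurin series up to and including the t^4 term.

Expand each factor separately, then convolve coefficients.

31*t^4/16 + 15*t^3/8 + 7*t^2/4 + 3*t/2 + 1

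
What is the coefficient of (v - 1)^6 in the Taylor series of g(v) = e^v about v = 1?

e/720

g(1) = e
g′(1) = e
g′′(1) = e
g′′′(1) = e
g^(4)(1) = e
g^(5)(1) = e
g^(6)(1) = e
So c_6 = g^(6)(1)/6! = e/720.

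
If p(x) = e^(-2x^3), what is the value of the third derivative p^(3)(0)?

-12

From the series, [x^3] p = -2; multiply by 3! = 6 to get -12.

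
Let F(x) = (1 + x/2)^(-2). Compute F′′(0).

The coefficient of x^2 in the expansion is 3/4, so F′′(0) = 2! * (3/4) = 3/2.

3/2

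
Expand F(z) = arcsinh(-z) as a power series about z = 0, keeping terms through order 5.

-3*z^5/40 + z^3/6 - z

Differentiate repeatedly and evaluate at the center.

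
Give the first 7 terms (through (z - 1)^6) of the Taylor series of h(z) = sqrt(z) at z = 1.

-21*(z - 1)^6/1024 + 7*(z - 1)^5/256 - 5*(z - 1)^4/128 + (z - 1)^3/16 - (z - 1)^2/8 + (z - 1)/2 + 1

Differentiate repeatedly and evaluate at the center.
[(z - 1)^0] = 1;  [(z - 1)^1] = 1/2;  [(z - 1)^2] = -1/8;  [(z - 1)^3] = 1/16;  [(z - 1)^4] = -5/128;  [(z - 1)^5] = 7/256;  [(z - 1)^6] = -21/1024.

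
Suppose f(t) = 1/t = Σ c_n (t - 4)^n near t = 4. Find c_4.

1/1024

Differentiate repeatedly and evaluate at the center.
So c_4 = f^(4)(4)/4! = 1/1024.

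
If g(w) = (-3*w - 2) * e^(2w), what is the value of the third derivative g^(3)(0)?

Multiply each power in the prefactor through the base expansion.
The coefficient of w^3 in the expansion is -26/3, so g′′′(0) = 3! * (-26/3) = -52.

-52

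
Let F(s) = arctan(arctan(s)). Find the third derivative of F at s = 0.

Compose series: expand the inner function first, then feed it into the outer expansion.
From the series, [s^3] F = -2/3; multiply by 3! = 6 to get -4.

-4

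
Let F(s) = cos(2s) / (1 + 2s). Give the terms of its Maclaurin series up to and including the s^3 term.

Take the Cauchy product of the two expansions.
F(0) = 1
F′(0) = -2
F′′(0) = 4
F′′′(0) = -24

-4*s^3 + 2*s^2 - 2*s + 1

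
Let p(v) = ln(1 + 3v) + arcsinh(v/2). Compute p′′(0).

-9

Combine the two series term by term.
From the series, [v^2] p = -9/2; multiply by 2! = 2 to get -9.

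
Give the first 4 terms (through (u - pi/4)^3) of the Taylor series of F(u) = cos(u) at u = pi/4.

F(pi/4) = sqrt(2)/2
F′(pi/4) = -sqrt(2)/2
F′′(pi/4) = -sqrt(2)/2
F′′′(pi/4) = sqrt(2)/2
Then c_k = F^(k)(pi/4)/k! gives each Taylor coefficient.

sqrt(2)*(u - pi/4)^3/12 - sqrt(2)*(u - pi/4)^2/4 - sqrt(2)*(u - pi/4)/2 + sqrt(2)/2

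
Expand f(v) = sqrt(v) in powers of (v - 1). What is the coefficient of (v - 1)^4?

f(1) = 1
f′(1) = 1/2
f′′(1) = -1/4
f′′′(1) = 3/8
f^(4)(1) = -15/16
So c_4 = f^(4)(1)/4! = -5/128.

-5/128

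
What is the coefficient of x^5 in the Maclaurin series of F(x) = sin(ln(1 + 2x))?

-8/3

Substitute the inner expansion into the outer series and collect powers.
So c_5 = F^(5)(0)/5! = -8/3.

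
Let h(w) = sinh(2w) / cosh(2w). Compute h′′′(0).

-16

Divide the numerator series by the denominator series (power-series long division).
The coefficient of w^3 in the expansion is -8/3, so h′′′(0) = 3! * (-8/3) = -16.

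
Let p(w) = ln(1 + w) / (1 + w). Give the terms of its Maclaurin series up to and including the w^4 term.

Take the Cauchy product of the two expansions.
[w^0] = 0;  [w^1] = 1;  [w^2] = -3/2;  [w^3] = 11/6;  [w^4] = -25/12.

-25*w^4/12 + 11*w^3/6 - 3*w^2/2 + w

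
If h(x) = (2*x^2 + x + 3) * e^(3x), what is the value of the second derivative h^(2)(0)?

Multiply each power in the prefactor through the base expansion.
The coefficient of x^2 in the expansion is 37/2, so h′′(0) = 2! * (37/2) = 37.

37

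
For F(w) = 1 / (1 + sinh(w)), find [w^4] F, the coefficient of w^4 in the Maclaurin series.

Write 1/(1+u) = 1 - u + u^2 - u^3 + ... and substitute the series for u.

4/3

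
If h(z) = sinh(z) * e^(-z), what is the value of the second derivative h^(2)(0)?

Take the Cauchy product of the two expansions.
From the series, [z^2] h = -1; multiply by 2! = 2 to get -2.

-2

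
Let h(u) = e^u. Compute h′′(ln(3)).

3

From the series, [(u - ln(3))^2] h = 3/2; multiply by 2! = 2 to get 3.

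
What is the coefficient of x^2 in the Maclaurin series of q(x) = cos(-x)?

q(0) = 1
q′(0) = 0
q′′(0) = -1
So c_2 = q′′(0)/2! = -1/2.

-1/2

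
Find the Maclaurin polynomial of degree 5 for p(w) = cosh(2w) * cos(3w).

Write out both Maclaurin series and multiply, keeping only the needed powers.
p(0) = 1
p′(0) = 0
p′′(0) = -5
p′′′(0) = 0
p^(4)(0) = -119
p^(5)(0) = 0

-119*w^4/24 - 5*w^2/2 + 1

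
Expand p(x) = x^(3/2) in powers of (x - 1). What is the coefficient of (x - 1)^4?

Use the known series and substitute for the argument.
p(1) = 1
p′(1) = 3/2
p′′(1) = 3/4
p′′′(1) = -3/8
p^(4)(1) = 9/16
The Taylor polynomial is Σ p^(k)(1)/k! · (x - 1)^k.

3/128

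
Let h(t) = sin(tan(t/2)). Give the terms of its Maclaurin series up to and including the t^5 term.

-t^5/1280 + t^3/48 + t/2

Let u equal the inner series; expand the outer function in u and truncate.
h(0) = 0
h′(0) = 1/2
h′′(0) = 0
h′′′(0) = 1/8
h^(4)(0) = 0
h^(5)(0) = -3/32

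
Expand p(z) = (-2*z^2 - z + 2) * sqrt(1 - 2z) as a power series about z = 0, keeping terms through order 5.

-z^5/8 + z^4/4 + 3*z^3/2 - 2*z^2 - 3*z + 2

Distribute the polynomial across the series and collect like powers.
[z^0] = 2;  [z^1] = -3;  [z^2] = -2;  [z^3] = 3/2;  [z^4] = 1/4;  [z^5] = -1/8.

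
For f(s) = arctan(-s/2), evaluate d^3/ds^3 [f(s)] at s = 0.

1/4

From the series, [s^3] f = 1/24; multiply by 3! = 6 to get 1/4.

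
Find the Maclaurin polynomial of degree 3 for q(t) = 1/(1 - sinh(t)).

Substitute the inner expansion into the outer series and collect powers.
[t^0] = 1;  [t^1] = 1;  [t^2] = 1;  [t^3] = 7/6.

7*t^3/6 + t^2 + t + 1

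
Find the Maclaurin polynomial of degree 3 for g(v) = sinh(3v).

g(0) = 0
g′(0) = 3
g′′(0) = 0
g′′′(0) = 27

9*v^3/2 + 3*v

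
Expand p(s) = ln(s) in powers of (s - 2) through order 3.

(s - 2)^3/24 - (s - 2)^2/8 + (s - 2)/2 + ln(2)

p(2) = ln(2)
p′(2) = 1/2
p′′(2) = -1/4
p′′′(2) = 1/4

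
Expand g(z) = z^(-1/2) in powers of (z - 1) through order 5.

Use the known series and substitute for the argument.

-63*(z - 1)^5/256 + 35*(z - 1)^4/128 - 5*(z - 1)^3/16 + 3*(z - 1)^2/8 - (z - 1)/2 + 1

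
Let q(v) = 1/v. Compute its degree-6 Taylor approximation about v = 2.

(v - 2)^6/128 - (v - 2)^5/64 + (v - 2)^4/32 - (v - 2)^3/16 + (v - 2)^2/8 - (v - 2)/4 + 1/2

[(v - 2)^0] = 1/2;  [(v - 2)^1] = -1/4;  [(v - 2)^2] = 1/8;  [(v - 2)^3] = -1/16;  [(v - 2)^4] = 1/32;  [(v - 2)^5] = -1/64;  [(v - 2)^6] = 1/128.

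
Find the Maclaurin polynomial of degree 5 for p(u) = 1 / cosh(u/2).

Divide the numerator series by the denominator series (power-series long division).
p(0) = 1
p′(0) = 0
p′′(0) = -1/4
p′′′(0) = 0
p^(4)(0) = 5/16
p^(5)(0) = 0

5*u^4/384 - u^2/8 + 1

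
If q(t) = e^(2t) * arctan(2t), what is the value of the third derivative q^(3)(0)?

8

Write out both Maclaurin series and multiply, keeping only the needed powers.
From the series, [t^3] q = 4/3; multiply by 3! = 6 to get 8.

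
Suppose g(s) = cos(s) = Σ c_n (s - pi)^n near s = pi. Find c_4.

g(pi) = -1
g′(pi) = 0
g′′(pi) = 1
g′′′(pi) = 0
g^(4)(pi) = -1
So c_4 = g^(4)(pi)/4! = -1/24.

-1/24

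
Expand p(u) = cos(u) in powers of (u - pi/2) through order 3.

[(u - pi/2)^0] = 0;  [(u - pi/2)^1] = -1;  [(u - pi/2)^2] = 0;  [(u - pi/2)^3] = 1/6.

(u - pi/2)^3/6 - (u - pi/2)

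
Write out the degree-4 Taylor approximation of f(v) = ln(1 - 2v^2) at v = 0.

[v^0] = 0;  [v^1] = 0;  [v^2] = -2;  [v^3] = 0;  [v^4] = -2.

-2*v^4 - 2*v^2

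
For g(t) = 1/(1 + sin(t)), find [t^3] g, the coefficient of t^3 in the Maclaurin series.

Compose series: expand the inner function first, then feed it into the outer expansion.
[t^0] = 1;  [t^1] = -1;  [t^2] = 1;  [t^3] = -5/6.

-5/6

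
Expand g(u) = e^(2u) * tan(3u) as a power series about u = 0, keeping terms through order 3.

Multiply the two series term by term and collect like powers.
[u^0] = 0;  [u^1] = 3;  [u^2] = 6;  [u^3] = 15.

15*u^3 + 6*u^2 + 3*u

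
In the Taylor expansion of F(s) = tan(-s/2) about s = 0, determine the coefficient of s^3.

-1/24

F(0) = 0
F′(0) = -1/2
F′′(0) = 0
F′′′(0) = -1/4
So c_3 = F′′′(0)/3! = -1/24.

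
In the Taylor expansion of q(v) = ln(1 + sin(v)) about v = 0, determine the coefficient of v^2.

Let u equal the inner series; expand the outer function in u and truncate.
q(0) = 0
q′(0) = 1
q′′(0) = -1
Dividing each by k! gives the coefficients c_0, ..., c_2.

-1/2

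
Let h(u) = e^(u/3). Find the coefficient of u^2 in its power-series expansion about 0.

1/18

[u^0] = 1;  [u^1] = 1/3;  [u^2] = 1/18.
So c_2 = h′′(0)/2! = 1/18.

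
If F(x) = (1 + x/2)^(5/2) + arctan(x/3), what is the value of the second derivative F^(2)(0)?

15/16

Combine the two series term by term.
From the series, [x^2] F = 15/32; multiply by 2! = 2 to get 15/16.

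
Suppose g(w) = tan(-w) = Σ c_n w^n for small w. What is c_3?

Apply the Taylor formula c_k = f^(k)(a)/k!.
g(0) = 0
g′(0) = -1
g′′(0) = 0
g′′′(0) = -2

-1/3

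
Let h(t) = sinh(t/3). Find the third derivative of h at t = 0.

1/27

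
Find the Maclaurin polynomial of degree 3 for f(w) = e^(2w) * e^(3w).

Write out both Maclaurin series and multiply, keeping only the needed powers.
f(0) = 1
f′(0) = 5
f′′(0) = 25
f′′′(0) = 125
Dividing each by k! gives the coefficients c_0, ..., c_3.

125*w^3/6 + 25*w^2/2 + 5*w + 1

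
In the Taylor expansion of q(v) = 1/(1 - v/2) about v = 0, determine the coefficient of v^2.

1/4

q(0) = 1
q′(0) = 1/2
q′′(0) = 1/2
So c_2 = q′′(0)/2! = 1/4.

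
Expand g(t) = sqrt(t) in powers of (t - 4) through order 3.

g(4) = 2
g′(4) = 1/4
g′′(4) = -1/32
g′′′(4) = 3/256
Dividing each by k! gives the coefficients c_0, ..., c_3.

(t - 4)^3/512 - (t - 4)^2/64 + (t - 4)/4 + 2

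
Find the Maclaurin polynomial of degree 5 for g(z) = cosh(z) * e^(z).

Expand each factor separately, then convolve coefficients.
g(0) = 1
g′(0) = 1
g′′(0) = 2
g′′′(0) = 4
g^(4)(0) = 8
g^(5)(0) = 16
The Taylor polynomial is Σ g^(k)(0)/k! · z^k.

2*z^5/15 + z^4/3 + 2*z^3/3 + z^2 + z + 1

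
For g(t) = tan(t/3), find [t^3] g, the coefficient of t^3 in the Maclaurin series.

g(0) = 0
g′(0) = 1/3
g′′(0) = 0
g′′′(0) = 2/27
So c_3 = g′′′(0)/3! = 1/81.

1/81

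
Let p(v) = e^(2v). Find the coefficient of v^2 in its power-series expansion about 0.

2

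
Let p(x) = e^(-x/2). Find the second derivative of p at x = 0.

1/4

The coefficient of x^2 in the expansion is 1/8, so p′′(0) = 2! * (1/8) = 1/4.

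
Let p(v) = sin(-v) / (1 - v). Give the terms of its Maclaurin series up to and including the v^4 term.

-5*v^4/6 - 5*v^3/6 - v^2 - v

Expand 1/(denominator) as a geometric series and multiply by the numerator's series.
p(0) = 0
p′(0) = -1
p′′(0) = -2
p′′′(0) = -5
p^(4)(0) = -20
Dividing each by k! gives the coefficients c_0, ..., c_4.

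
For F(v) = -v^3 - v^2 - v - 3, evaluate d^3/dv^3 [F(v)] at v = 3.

The coefficient of (v - 3)^3 in the expansion is -1, so F′′′(3) = 3! * (-1) = -6.

-6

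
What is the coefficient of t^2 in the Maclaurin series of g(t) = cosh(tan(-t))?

1/2

Substitute the inner expansion into the outer series and collect powers.
[t^0] = 1;  [t^1] = 0;  [t^2] = 1/2.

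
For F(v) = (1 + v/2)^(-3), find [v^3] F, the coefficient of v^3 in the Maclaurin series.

Compute the successive derivatives at the expansion point and divide by k!.

-5/4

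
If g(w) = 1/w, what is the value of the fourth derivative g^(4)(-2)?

-3/4

Compute the successive derivatives at the expansion point and divide by k!.
The coefficient of (w + 2)^4 in the expansion is -1/32, so g^(4)(-2) = 4! * (-1/32) = -3/4.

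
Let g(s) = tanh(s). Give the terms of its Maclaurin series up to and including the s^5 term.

g(0) = 0
g′(0) = 1
g′′(0) = 0
g′′′(0) = -2
g^(4)(0) = 0
g^(5)(0) = 16

2*s^5/15 - s^3/3 + s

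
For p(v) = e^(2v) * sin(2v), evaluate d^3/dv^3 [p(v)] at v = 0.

16

Multiply the two series term by term and collect like powers.
The coefficient of v^3 in the expansion is 8/3, so p′′′(0) = 3! * (8/3) = 16.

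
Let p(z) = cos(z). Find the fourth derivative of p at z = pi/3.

1/2

From the series, [(z - pi/3)^4] p = 1/48; multiply by 4! = 24 to get 1/2.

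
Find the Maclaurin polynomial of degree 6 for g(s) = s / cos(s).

Divide the numerator series by the denominator series (power-series long division).
g(0) = 0
g′(0) = 1
g′′(0) = 0
g′′′(0) = 3
g^(4)(0) = 0
g^(5)(0) = 25
g^(6)(0) = 0
Dividing each by k! gives the coefficients c_0, ..., c_6.

5*s^5/24 + s^3/2 + s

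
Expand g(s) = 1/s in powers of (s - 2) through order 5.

g(2) = 1/2
g′(2) = -1/4
g′′(2) = 1/4
g′′′(2) = -3/8
g^(4)(2) = 3/4
g^(5)(2) = -15/8

-(s - 2)^5/64 + (s - 2)^4/32 - (s - 2)^3/16 + (s - 2)^2/8 - (s - 2)/4 + 1/2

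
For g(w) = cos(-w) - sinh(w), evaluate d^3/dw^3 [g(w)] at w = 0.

-1

Add the two expansions coefficient-wise.
The coefficient of w^3 in the expansion is -1/6, so g′′′(0) = 3! * (-1/6) = -1.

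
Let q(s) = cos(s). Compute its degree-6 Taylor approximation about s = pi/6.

-sqrt(3)*(s - pi/6)^6/1440 - (s - pi/6)^5/240 + sqrt(3)*(s - pi/6)^4/48 + (s - pi/6)^3/12 - sqrt(3)*(s - pi/6)^2/4 - (s - pi/6)/2 + sqrt(3)/2

Compute the successive derivatives at the expansion point and divide by k!.
q(pi/6) = sqrt(3)/2
q′(pi/6) = -1/2
q′′(pi/6) = -sqrt(3)/2
q′′′(pi/6) = 1/2
q^(4)(pi/6) = sqrt(3)/2
q^(5)(pi/6) = -1/2
q^(6)(pi/6) = -sqrt(3)/2
The Taylor polynomial is Σ q^(k)(pi/6)/k! · (s - pi/6)^k.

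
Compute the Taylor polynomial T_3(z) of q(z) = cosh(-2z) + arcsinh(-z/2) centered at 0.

Add the two expansions coefficient-wise.
[z^0] = 1;  [z^1] = -1/2;  [z^2] = 2;  [z^3] = 1/48.

z^3/48 + 2*z^2 - z/2 + 1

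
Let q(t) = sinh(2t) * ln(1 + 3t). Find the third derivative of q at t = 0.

-54

Expand each factor separately, then convolve coefficients.
From the series, [t^3] q = -9; multiply by 3! = 6 to get -54.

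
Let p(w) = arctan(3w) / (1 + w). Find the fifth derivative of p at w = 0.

Take the Cauchy product of the two expansions.
The coefficient of w^5 in the expansion is 213/5, so p^(5)(0) = 5! * (213/5) = 5112.

5112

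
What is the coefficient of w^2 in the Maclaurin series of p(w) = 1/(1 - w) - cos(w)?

3/2

Expand each term separately and add.
p(0) = 0
p′(0) = 1
p′′(0) = 3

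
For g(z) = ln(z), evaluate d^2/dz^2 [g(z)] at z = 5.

-1/25

The coefficient of (z - 5)^2 in the expansion is -1/50, so g′′(5) = 2! * (-1/50) = -1/25.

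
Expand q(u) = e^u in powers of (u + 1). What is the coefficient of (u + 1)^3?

e^(-1)/6

q(-1) = e^(-1)
q′(-1) = e^(-1)
q′′(-1) = e^(-1)
q′′′(-1) = e^(-1)
So c_3 = q′′′(-1)/3! = e^(-1)/6.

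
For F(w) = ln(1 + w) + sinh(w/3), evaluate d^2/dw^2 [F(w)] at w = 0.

-1

Expand each term separately and add.
The coefficient of w^2 in the expansion is -1/2, so F′′(0) = 2! * (-1/2) = -1.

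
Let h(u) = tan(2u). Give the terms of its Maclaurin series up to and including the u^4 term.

h(0) = 0
h′(0) = 2
h′′(0) = 0
h′′′(0) = 16
h^(4)(0) = 0
Dividing each by k! gives the coefficients c_0, ..., c_4.

8*u^3/3 + 2*u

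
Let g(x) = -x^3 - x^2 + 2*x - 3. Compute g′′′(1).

-6

From the series, [(x - 1)^3] g = -1; multiply by 3! = 6 to get -6.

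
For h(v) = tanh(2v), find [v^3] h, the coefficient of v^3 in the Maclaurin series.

-8/3

c_3 = h′′′(0)/3! = -8/3.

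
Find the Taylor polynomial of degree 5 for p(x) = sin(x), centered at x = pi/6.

Compute the successive derivatives at the expansion point and divide by k!.
p(pi/6) = 1/2
p′(pi/6) = sqrt(3)/2
p′′(pi/6) = -1/2
p′′′(pi/6) = -sqrt(3)/2
p^(4)(pi/6) = 1/2
p^(5)(pi/6) = sqrt(3)/2

sqrt(3)*(x - pi/6)^5/240 + (x - pi/6)^4/48 - sqrt(3)*(x - pi/6)^3/12 - (x - pi/6)^2/4 + sqrt(3)*(x - pi/6)/2 + 1/2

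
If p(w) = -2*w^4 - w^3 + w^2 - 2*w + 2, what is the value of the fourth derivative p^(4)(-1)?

Compute the successive derivatives at the expansion point and divide by k!.
From the series, [(w + 1)^4] p = -2; multiply by 4! = 24 to get -48.

-48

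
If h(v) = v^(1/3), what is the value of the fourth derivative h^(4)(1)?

-80/81

Differentiate repeatedly and evaluate at the center.
The coefficient of (v - 1)^4 in the expansion is -10/243, so h^(4)(1) = 4! * (-10/243) = -80/81.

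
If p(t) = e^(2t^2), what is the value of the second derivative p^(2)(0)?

4

The coefficient of t^2 in the expansion is 2, so p′′(0) = 2! * (2) = 4.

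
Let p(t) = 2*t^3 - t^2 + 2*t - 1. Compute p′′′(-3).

Compute the successive derivatives at the expansion point and divide by k!.
From the series, [(t + 3)^3] p = 2; multiply by 3! = 6 to get 12.

12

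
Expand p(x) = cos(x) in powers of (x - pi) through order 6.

(x - pi)^6/720 - (x - pi)^4/24 + (x - pi)^2/2 - 1

p(pi) = -1
p′(pi) = 0
p′′(pi) = 1
p′′′(pi) = 0
p^(4)(pi) = -1
p^(5)(pi) = 0
p^(6)(pi) = 1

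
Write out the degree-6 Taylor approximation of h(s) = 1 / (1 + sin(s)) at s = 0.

17*s^6/45 - 61*s^5/120 + 2*s^4/3 - 5*s^3/6 + s^2 - s + 1

Expand as Σ (-1)^k u^k with u equal to the inner function's series.
h(0) = 1
h′(0) = -1
h′′(0) = 2
h′′′(0) = -5
h^(4)(0) = 16
h^(5)(0) = -61
h^(6)(0) = 272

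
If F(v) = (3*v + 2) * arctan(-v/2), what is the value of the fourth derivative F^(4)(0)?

Distribute the polynomial across the series and collect like powers.
The coefficient of v^4 in the expansion is 1/8, so F^(4)(0) = 4! * (1/8) = 3.

3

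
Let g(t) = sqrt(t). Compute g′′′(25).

3/25000

Compute the successive derivatives at the expansion point and divide by k!.
The coefficient of (t - 25)^3 in the expansion is 1/50000, so g′′′(25) = 3! * (1/50000) = 3/25000.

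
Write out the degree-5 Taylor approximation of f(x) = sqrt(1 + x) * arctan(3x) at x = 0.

Write out both Maclaurin series and multiply, keeping only the needed powers.
[x^0] = 0;  [x^1] = 3;  [x^2] = 3/2;  [x^3] = -75/8;  [x^4] = -69/16;  [x^5] = 31749/640.

31749*x^5/640 - 69*x^4/16 - 75*x^3/8 + 3*x^2/2 + 3*x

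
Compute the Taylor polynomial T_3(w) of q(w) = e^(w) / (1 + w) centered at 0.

-w^3/3 + w^2/2 + 1

Multiply the two series term by term and collect like powers.
q(0) = 1
q′(0) = 0
q′′(0) = 1
q′′′(0) = -2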